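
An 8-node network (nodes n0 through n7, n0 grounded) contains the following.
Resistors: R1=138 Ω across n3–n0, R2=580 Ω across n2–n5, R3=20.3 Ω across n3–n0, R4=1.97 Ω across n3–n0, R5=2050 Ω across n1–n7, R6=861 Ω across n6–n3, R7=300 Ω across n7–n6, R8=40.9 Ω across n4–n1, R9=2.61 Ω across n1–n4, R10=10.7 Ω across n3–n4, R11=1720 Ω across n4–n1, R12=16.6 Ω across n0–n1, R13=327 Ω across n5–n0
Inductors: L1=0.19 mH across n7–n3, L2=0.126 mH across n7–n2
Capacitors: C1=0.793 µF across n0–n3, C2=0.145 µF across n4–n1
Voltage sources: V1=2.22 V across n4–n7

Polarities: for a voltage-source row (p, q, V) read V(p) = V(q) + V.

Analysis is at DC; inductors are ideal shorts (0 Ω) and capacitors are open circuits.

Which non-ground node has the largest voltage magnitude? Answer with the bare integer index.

MNA unknowns: 7 node voltages V₁..V_7 plus 3 source currents (L1, L2, V1)
R1: Y=0.007246 on G[3,0]
R2: Y=0.001724 on G[2,5]
R3: Y=0.04926 on G[3,0]
R4: Y=0.5076 on G[3,0]
L1: row V7−V3=0, i_L1 at 7,3
R5: Y=0.0004878 on G[1,7]
R6: Y=0.001161 on G[6,3]
R7: Y=0.003333 on G[7,6]
R8: Y=0.02445 on G[4,1]
L2: row V7−V2=0, i_L2 at 7,2
R9: Y=0.3831 on G[1,4]
C1: Y=0.000 on G[0,3]
R10: Y=0.09346 on G[3,4]
C2: Y=0.000 on G[4,1]
R11: Y=0.0005814 on G[4,1]
R12: Y=0.06024 on G[0,1]
R13: Y=0.003058 on G[5,0]
V1: row V4−V7=2.22, i_V1 at 4,7
solve → V1=1.768, V2=-0.1885, V3=-0.1885, V4=2.032, V5=-0.06794, V6=-0.1885, V7=-0.1885
aux → i_L1=-0.3138, i_L2=-0.0002078, i_V1=-0.3150

4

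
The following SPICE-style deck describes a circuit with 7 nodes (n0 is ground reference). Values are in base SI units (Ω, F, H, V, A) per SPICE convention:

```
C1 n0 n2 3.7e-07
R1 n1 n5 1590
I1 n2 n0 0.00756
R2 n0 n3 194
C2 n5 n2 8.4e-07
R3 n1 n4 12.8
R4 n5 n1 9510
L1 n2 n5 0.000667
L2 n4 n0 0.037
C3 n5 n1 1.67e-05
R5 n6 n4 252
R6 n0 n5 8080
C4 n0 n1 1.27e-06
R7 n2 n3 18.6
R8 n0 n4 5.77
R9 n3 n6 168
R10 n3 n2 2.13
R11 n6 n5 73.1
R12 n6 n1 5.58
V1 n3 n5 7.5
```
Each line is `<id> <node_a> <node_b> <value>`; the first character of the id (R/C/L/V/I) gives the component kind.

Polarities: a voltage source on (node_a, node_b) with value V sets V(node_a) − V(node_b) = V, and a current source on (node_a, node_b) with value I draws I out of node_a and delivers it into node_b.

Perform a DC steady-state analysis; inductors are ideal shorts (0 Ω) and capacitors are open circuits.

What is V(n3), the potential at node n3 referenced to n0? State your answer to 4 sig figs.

3.621 V

Element admittances at DC:
  Y(C1) = 0.000 S between n0,n2
  Y(R1) = 0.0006289 S between n1,n5
  I1: injects 0.00756 A into n0 (from n2)
  Y(R2) = 0.005155 S between n0,n3
  Y(C2) = 0.000 S between n5,n2
  Y(R3) = 0.07812 S between n1,n4
  Y(R4) = 0.0001052 S between n5,n1
  L1: short n2↔n5 (DC inductor)
  L2: short n4↔n0 (DC inductor)
  Y(C3) = 0.000 S between n5,n1
  Y(R5) = 0.003968 S between n6,n4
  Y(R6) = 0.0001238 S between n0,n5
  Y(C4) = 0.000 S between n0,n1
  Y(R7) = 0.05376 S between n2,n3
  Y(R8) = 0.1733 S between n0,n4
  Y(R9) = 0.005952 S between n3,n6
  Y(R10) = 0.4695 S between n3,n2
  Y(R11) = 0.01368 S between n6,n5
  Y(R12) = 0.1792 S between n6,n1
  V1: constraint V(n3)−V(n5) = 7.5
Assemble and solve the 9×9 MNA system:
  V(n1)=-0.3078  V(n2)=-3.879  V(n3)=3.621  V(n4)=0.000  V(n5)=-3.879  V(n6)=-0.4274
  i(L1)=3.917  i(L2)=-0.02574  i(V1)=-3.967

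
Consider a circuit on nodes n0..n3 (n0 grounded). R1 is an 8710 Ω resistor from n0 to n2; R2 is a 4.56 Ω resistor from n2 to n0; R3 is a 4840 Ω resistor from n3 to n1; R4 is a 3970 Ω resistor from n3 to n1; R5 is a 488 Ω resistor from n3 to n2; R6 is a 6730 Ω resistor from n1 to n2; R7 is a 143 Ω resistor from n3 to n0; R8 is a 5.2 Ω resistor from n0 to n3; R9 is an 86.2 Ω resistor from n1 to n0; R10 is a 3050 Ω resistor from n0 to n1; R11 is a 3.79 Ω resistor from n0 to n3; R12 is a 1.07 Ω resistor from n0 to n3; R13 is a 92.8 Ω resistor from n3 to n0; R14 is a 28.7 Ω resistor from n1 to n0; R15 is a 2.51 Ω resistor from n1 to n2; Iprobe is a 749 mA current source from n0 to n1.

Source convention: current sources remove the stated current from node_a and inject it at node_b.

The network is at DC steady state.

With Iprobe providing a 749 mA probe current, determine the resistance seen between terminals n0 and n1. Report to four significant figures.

R_eq = 5.275 Ω

MNA unknowns: 3 node voltages V₁..V_3
R1: Y=0.0001148 on G[0,2]
R2: Y=0.2193 on G[2,0]
R3: Y=0.0002066 on G[3,1]
R4: Y=0.0002519 on G[3,1]
R5: Y=0.002049 on G[3,2]
R6: Y=0.0001486 on G[1,2]
R7: Y=0.006993 on G[3,0]
R8: Y=0.1923 on G[0,3]
R9: Y=0.01160 on G[1,0]
R10: Y=0.0003279 on G[0,1]
R11: Y=0.2639 on G[0,3]
R12: Y=0.9346 on G[0,3]
R13: Y=0.01078 on G[3,0]
R14: Y=0.03484 on G[1,0]
R15: Y=0.3984 on G[1,2]
Iprobe: z[0]−=0.749, z[1]+=0.749
solve → V1=3.951, V2=2.540, V3=0.004972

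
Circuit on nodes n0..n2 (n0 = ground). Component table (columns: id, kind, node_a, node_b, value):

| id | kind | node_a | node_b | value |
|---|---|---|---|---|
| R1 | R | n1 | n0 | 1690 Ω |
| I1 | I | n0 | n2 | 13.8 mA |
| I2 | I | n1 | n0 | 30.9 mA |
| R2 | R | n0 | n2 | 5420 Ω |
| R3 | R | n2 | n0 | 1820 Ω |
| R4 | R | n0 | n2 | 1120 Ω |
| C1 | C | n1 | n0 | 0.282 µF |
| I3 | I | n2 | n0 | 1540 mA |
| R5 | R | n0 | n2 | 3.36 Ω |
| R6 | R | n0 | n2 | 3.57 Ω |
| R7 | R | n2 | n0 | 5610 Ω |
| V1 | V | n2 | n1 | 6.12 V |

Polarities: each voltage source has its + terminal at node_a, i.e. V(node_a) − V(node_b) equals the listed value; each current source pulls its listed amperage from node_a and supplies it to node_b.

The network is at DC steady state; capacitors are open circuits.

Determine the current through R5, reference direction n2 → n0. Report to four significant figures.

Apply KCL at each of the 2 non-ground nodes and solve the resulting linear system.
Node n1: branches {R1, I2, C1, V1} → V_1 = -8.798
Node n2: branches {I1, R2, R3, R4, I3, R5, R6, R7, V1} → V_2 = -2.678
Source currents: i(V1)=0.02569

-0.7970 A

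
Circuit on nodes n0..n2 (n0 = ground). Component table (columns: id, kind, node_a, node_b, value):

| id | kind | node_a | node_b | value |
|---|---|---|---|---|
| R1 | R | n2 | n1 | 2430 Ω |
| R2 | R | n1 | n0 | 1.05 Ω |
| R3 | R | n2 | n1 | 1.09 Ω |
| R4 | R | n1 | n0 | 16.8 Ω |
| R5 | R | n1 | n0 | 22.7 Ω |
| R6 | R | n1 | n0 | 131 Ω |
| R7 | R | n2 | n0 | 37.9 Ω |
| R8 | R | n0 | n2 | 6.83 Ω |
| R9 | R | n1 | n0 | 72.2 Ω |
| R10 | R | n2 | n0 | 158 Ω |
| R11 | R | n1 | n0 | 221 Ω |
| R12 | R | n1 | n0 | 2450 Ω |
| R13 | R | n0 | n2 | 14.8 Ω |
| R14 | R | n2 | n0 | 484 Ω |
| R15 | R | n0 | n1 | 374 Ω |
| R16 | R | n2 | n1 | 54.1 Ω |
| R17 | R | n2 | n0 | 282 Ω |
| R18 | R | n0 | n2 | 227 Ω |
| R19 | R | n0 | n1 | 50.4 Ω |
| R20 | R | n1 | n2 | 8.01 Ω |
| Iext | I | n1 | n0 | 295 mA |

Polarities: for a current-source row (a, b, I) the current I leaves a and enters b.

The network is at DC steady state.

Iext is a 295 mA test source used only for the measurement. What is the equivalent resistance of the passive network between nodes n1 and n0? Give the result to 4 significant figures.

Element admittances at DC:
  Y(R1) = 0.0004115 S between n2,n1
  Y(R2) = 0.9524 S between n1,n0
  Y(R3) = 0.9174 S between n2,n1
  Y(R4) = 0.05952 S between n1,n0
  Y(R5) = 0.04405 S between n1,n0
  Y(R6) = 0.007634 S between n1,n0
  Y(R7) = 0.02639 S between n2,n0
  Y(R8) = 0.1464 S between n0,n2
  Y(R9) = 0.01385 S between n1,n0
  Y(R10) = 0.006329 S between n2,n0
  Y(R11) = 0.004525 S between n1,n0
  Y(R12) = 0.0004082 S between n1,n0
  Y(R13) = 0.06757 S between n0,n2
  Y(R14) = 0.002066 S between n2,n0
  Y(R15) = 0.002674 S between n0,n1
  Y(R16) = 0.01848 S between n2,n1
  Y(R17) = 0.003546 S between n2,n0
  Y(R18) = 0.004405 S between n0,n2
  Y(R19) = 0.01984 S between n0,n1
  Y(R20) = 0.1248 S between n1,n2
  Iext: injects 0.295 A into n0 (from n1)
Assemble and solve the 2×2 MNA system:
  V(n1)=-0.2249  V(n2)=-0.1811

R_eq = 0.7624 Ω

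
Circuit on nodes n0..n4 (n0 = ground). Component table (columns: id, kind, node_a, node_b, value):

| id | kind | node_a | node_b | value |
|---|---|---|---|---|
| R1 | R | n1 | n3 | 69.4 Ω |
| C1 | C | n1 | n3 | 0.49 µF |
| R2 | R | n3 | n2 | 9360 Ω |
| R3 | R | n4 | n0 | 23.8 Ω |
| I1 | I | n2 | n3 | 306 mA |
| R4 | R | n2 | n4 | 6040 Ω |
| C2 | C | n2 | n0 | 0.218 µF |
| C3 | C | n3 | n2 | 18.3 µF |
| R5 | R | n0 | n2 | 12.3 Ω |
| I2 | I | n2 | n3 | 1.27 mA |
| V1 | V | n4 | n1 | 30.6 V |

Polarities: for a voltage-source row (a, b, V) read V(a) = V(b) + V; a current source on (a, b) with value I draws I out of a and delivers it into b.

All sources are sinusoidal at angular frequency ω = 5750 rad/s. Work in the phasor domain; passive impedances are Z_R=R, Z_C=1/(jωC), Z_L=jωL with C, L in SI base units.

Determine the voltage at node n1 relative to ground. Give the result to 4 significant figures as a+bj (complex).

MNA unknowns: 4 node voltages V₁..V_4 plus 1 source current (V1)
R1: Y=0.01441+0.000j on G[1,3]
C1: Y=0.000+0.002817j on G[1,3]
R2: Y=0.0001068+0.000j on G[3,2]
R3: Y=0.04202+0.000j on G[4,0]
I1: z[2]−=0.306, z[3]+=0.306
R4: Y=0.0001656+0.000j on G[2,4]
C2: Y=0.000+0.001254j on G[2,0]
C3: Y=0.000+0.1052j on G[3,2]
R5: Y=0.08130+0.000j on G[0,2]
I2: z[2]−=0.00127, z[3]+=0.00127
V1: row V4−V1=30.6, i_V1 at 4,1
solve → V1=-23.74+0.8475j, V2=-3.551-0.3832j, V3=-3.891-0.5483j, V4=6.860+0.8475j
aux → i_V1=-0.2899-0.03581j

-23.74+0.8475j V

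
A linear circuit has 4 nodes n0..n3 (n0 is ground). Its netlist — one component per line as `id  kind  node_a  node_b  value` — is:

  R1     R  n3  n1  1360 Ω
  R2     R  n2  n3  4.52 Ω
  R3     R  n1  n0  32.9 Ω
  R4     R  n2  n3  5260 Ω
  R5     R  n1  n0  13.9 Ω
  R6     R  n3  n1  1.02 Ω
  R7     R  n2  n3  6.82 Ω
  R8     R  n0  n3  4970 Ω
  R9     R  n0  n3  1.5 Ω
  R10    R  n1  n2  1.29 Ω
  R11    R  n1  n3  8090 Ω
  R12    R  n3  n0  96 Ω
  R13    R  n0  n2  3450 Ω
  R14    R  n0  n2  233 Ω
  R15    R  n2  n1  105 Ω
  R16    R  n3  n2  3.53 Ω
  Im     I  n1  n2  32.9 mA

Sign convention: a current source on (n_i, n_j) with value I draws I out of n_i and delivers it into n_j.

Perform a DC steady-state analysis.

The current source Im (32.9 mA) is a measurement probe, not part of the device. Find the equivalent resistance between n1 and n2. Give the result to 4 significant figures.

R_eq = 0.8392 Ω

MNA unknowns: 3 node voltages V₁..V_3
R1: Y=0.0007353 on G[3,1]
R2: Y=0.2212 on G[2,3]
R3: Y=0.03040 on G[1,0]
R4: Y=0.0001901 on G[2,3]
R5: Y=0.07194 on G[1,0]
R6: Y=0.9804 on G[3,1]
R7: Y=0.1466 on G[2,3]
R8: Y=0.0002012 on G[0,3]
R9: Y=0.6667 on G[0,3]
R10: Y=0.7752 on G[1,2]
R11: Y=0.0001236 on G[1,3]
R12: Y=0.01042 on G[3,0]
R13: Y=0.0002899 on G[0,2]
R14: Y=0.004292 on G[0,2]
R15: Y=0.009524 on G[2,1]
R16: Y=0.2833 on G[3,2]
Im: z[1]−=0.0329, z[2]+=0.0329
solve → V1=-0.009220, V2=0.01839, V3=0.001269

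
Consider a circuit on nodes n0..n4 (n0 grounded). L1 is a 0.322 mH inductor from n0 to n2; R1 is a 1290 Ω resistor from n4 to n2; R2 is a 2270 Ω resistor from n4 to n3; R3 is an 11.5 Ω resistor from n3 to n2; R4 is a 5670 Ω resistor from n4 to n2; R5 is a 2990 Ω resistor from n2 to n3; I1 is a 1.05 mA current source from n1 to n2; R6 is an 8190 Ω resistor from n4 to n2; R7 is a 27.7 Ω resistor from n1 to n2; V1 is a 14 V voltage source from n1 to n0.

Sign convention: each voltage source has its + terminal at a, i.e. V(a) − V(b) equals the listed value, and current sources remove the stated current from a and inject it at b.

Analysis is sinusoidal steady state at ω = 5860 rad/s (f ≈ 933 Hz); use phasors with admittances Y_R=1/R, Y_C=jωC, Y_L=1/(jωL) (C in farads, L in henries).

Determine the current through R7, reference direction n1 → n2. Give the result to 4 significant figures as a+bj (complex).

Element admittances at ω=5860 rad/s:
  Y(L1) = 0.000-0.5300j S between n0,n2
  Y(R1) = 0.0007752+0.000j S between n4,n2
  Y(R2) = 0.0004405+0.000j S between n4,n3
  Y(R3) = 0.08696+0.000j S between n3,n2
  Y(R4) = 0.0001764+0.000j S between n4,n2
  Y(R5) = 0.0003344+0.000j S between n2,n3
  I1: injects 0.00105 A into n2 (from n1)
  Y(R6) = 0.0001221+0.000j S between n4,n2
  Y(R7) = 0.03610+0.000j S between n1,n2
  V1: constraint V(n1)−V(n0) = 14
Assemble and solve the 5×5 MNA system:
  V(n1)=14.00+0.000j  V(n2)=0.06480+0.9512j  V(n3)=0.06480+0.9512j  V(n4)=0.06480+0.9512j
  i(V1)=-0.5041+0.03434j

0.5031-0.03434j A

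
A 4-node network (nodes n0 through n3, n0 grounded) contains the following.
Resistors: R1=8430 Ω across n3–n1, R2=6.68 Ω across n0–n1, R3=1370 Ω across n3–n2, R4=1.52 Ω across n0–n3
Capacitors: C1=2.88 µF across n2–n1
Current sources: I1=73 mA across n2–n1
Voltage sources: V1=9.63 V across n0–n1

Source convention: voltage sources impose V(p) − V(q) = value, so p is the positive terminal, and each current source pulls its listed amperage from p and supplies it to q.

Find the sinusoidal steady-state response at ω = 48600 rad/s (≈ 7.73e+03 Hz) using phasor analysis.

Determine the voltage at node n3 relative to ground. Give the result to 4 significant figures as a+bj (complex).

-0.01241+0.0005223j V

MNA unknowns: 3 node voltages V₁..V_3 plus 1 source current (V1)
R1: Y=0.0001186+0.000j on G[3,1]
R2: Y=0.1497+0.000j on G[0,1]
R3: Y=0.0007299+0.000j on G[3,2]
C1: Y=0.000+0.1400j on G[2,1]
I1: z[2]−=0.073, z[1]+=0.073
R4: Y=0.6579+0.000j on G[0,3]
V1: row V0−V1=9.63, i_V1 at 0,1
solve → V1=-9.630+0.000j, V2=-9.632+0.4714j, V3=-0.01241+0.0005223j
aux → i_V1=-1.450+0.0003436j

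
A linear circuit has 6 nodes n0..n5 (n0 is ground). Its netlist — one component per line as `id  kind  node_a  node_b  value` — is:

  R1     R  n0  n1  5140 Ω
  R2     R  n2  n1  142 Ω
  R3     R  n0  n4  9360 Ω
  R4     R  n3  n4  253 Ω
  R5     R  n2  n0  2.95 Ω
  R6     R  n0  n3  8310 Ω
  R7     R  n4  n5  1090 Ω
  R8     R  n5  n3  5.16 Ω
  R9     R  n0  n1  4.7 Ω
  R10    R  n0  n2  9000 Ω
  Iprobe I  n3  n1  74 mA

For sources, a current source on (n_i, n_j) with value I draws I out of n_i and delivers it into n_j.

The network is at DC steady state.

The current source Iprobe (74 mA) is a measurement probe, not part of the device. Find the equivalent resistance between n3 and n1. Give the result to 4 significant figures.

Element admittances at DC:
  Y(R1) = 0.0001946 S between n0,n1
  Y(R2) = 0.007042 S between n2,n1
  Y(R3) = 0.0001068 S between n0,n4
  Y(R4) = 0.003953 S between n3,n4
  Y(R5) = 0.3390 S between n2,n0
  Y(R6) = 0.0001203 S between n0,n3
  Y(R7) = 0.0009174 S between n4,n5
  Y(R8) = 0.1938 S between n5,n3
  Y(R9) = 0.2128 S between n0,n1
  Y(R10) = 0.0001111 S between n0,n2
  Iprobe: injects 0.074 A into n1 (from n3)
Assemble and solve the 5×5 MNA system:
  V(n1)=0.3366  V(n2)=0.006848  V(n3)=-329.1  V(n4)=-322.0  V(n5)=-329.0

R_eq = 4451. Ω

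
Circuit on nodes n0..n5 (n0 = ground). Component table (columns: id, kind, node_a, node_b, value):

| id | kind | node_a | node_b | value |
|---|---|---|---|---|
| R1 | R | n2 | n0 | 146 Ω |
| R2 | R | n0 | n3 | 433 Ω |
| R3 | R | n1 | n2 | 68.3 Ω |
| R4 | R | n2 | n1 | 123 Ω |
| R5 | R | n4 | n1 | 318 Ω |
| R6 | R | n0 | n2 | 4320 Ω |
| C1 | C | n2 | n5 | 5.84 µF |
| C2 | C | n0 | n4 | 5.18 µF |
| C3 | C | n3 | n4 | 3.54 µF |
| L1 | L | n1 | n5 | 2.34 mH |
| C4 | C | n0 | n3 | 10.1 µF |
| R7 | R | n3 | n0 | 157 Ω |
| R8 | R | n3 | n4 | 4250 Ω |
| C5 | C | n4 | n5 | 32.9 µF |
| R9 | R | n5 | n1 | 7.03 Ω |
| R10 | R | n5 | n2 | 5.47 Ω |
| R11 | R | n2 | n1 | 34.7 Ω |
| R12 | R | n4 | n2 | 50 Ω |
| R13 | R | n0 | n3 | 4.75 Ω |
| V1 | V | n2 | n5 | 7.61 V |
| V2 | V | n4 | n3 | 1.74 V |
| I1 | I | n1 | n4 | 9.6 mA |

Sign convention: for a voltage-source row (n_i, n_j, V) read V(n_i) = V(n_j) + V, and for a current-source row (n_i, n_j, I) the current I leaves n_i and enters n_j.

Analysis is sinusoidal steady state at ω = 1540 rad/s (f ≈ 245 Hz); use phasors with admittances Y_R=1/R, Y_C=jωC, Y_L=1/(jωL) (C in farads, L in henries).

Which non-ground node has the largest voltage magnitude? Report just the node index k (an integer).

MNA unknowns: 5 node voltages V₁..V_5 plus 2 source currents (V1, V2)
R1: Y=0.006849+0.000j on G[2,0]
R2: Y=0.002309+0.000j on G[0,3]
R3: Y=0.01464+0.000j on G[1,2]
R4: Y=0.008130+0.000j on G[2,1]
R5: Y=0.003145+0.000j on G[4,1]
R6: Y=0.0002315+0.000j on G[0,2]
C1: Y=0.000+0.008994j on G[2,5]
C2: Y=0.000+0.007977j on G[0,4]
C3: Y=0.000+0.005452j on G[3,4]
L1: Y=0.000-0.2775j on G[1,5]
C4: Y=0.000+0.01555j on G[0,3]
R7: Y=0.006369+0.000j on G[3,0]
R8: Y=0.0002353+0.000j on G[3,4]
C5: Y=0.000+0.05067j on G[4,5]
R9: Y=0.1422+0.000j on G[5,1]
R10: Y=0.1828+0.000j on G[5,2]
R11: Y=0.02882+0.000j on G[2,1]
R12: Y=0.02000+0.000j on G[4,2]
R13: Y=0.2105+0.000j on G[0,3]
V1: row V2−V5=7.61, i_V1 at 2,5
V2: row V4−V3=1.74, i_V2 at 4,3
I1: z[1]−=0.0096, z[4]+=0.0096
solve → V1=0.1717+4.085j, V2=7.095+3.169j, V3=-0.2441-0.1395j, V4=1.496-0.1395j, V5=-0.5154+3.169j
aux → i_V1=-1.911-0.1098j, i_V2=-0.05176-0.04386j

2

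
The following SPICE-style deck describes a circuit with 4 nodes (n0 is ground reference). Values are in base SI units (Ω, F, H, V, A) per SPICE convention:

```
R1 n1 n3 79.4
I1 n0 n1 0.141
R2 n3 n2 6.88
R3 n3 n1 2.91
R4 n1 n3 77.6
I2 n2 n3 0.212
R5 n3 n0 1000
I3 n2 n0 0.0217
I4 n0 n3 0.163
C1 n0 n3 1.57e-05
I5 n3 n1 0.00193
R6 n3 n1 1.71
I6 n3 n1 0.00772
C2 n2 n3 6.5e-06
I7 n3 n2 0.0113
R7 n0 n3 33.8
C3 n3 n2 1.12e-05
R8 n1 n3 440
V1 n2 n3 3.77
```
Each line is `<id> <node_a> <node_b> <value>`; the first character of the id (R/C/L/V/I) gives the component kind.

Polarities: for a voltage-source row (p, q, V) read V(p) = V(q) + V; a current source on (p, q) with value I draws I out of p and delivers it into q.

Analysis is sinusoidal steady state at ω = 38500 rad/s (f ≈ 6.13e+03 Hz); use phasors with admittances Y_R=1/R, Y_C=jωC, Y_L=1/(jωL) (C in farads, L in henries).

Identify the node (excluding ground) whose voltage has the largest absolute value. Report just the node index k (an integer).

Element admittances at ω=38500 rad/s:
  Y(R1) = 0.01259+0.000j S between n1,n3
  I1: injects 0.141 A into n1 (from n0)
  Y(R2) = 0.1453+0.000j S between n3,n2
  Y(R3) = 0.3436+0.000j S between n3,n1
  Y(R4) = 0.01289+0.000j S between n1,n3
  I2: injects 0.212 A into n3 (from n2)
  Y(R5) = 0.001000+0.000j S between n3,n0
  I3: injects 0.0217 A into n0 (from n2)
  I4: injects 0.163 A into n3 (from n0)
  Y(C1) = 0.000+0.6044j S between n0,n3
  I5: injects 0.00193 A into n1 (from n3)
  Y(R6) = 0.5848+0.000j S between n3,n1
  I6: injects 0.00772 A into n1 (from n3)
  Y(C2) = 0.000+0.2502j S between n2,n3
  I7: injects 0.0113 A into n2 (from n3)
  Y(R7) = 0.02959+0.000j S between n0,n3
  Y(C3) = 0.000+0.4312j S between n3,n2
  Y(R8) = 0.002273+0.000j S between n1,n3
  V1: constraint V(n2)−V(n3) = 3.77
Assemble and solve the 4×4 MNA system:
  V(n1)=0.1811-0.4658j  V(n2)=3.794-0.4658j  V(n3)=0.02357-0.4658j
  i(V1)=-0.7704-2.569j

2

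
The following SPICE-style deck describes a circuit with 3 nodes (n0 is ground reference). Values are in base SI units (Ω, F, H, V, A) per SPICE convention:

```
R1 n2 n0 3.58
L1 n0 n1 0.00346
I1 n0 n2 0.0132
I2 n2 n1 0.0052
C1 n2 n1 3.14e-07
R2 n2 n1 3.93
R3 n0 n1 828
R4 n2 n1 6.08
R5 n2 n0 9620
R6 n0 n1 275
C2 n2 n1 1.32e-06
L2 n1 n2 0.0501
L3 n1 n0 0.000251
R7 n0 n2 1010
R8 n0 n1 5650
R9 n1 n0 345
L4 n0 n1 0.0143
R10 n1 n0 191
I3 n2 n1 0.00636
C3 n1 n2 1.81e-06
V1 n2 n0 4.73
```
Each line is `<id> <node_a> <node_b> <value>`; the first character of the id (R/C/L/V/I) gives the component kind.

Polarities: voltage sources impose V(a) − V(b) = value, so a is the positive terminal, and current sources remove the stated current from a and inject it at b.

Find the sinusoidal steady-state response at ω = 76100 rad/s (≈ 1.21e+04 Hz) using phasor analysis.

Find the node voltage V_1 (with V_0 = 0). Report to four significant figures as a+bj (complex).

MNA unknowns: 2 node voltages V₁..V_2 plus 1 source current (V1)
R1: Y=0.2793+0.000j on G[2,0]
L1: Y=0.000-0.003798j on G[0,1]
I1: z[0]−=0.0132, z[2]+=0.0132
I2: z[2]−=0.0052, z[1]+=0.0052
C1: Y=0.000+0.02390j on G[2,1]
R2: Y=0.2545+0.000j on G[2,1]
R3: Y=0.001208+0.000j on G[0,1]
R4: Y=0.1645+0.000j on G[2,1]
R5: Y=0.0001040+0.000j on G[2,0]
R6: Y=0.003636+0.000j on G[0,1]
C2: Y=0.000+0.1005j on G[2,1]
L2: Y=0.000-0.0002623j on G[1,2]
L3: Y=0.000-0.05235j on G[1,0]
R7: Y=0.0009901+0.000j on G[0,2]
R8: Y=0.0001770+0.000j on G[0,1]
R9: Y=0.002899+0.000j on G[1,0]
L4: Y=0.000-0.0009189j on G[0,1]
R10: Y=0.005236+0.000j on G[1,0]
I3: z[2]−=0.00636, z[1]+=0.00636
C3: Y=0.000+0.1377j on G[1,2]
V1: row V2−V0=4.73, i_V1 at 2,0
solve → V1=4.876+0.5556j, V2=4.730+0.000j
aux → i_V1=-1.409+0.2710j

4.876+0.5556j V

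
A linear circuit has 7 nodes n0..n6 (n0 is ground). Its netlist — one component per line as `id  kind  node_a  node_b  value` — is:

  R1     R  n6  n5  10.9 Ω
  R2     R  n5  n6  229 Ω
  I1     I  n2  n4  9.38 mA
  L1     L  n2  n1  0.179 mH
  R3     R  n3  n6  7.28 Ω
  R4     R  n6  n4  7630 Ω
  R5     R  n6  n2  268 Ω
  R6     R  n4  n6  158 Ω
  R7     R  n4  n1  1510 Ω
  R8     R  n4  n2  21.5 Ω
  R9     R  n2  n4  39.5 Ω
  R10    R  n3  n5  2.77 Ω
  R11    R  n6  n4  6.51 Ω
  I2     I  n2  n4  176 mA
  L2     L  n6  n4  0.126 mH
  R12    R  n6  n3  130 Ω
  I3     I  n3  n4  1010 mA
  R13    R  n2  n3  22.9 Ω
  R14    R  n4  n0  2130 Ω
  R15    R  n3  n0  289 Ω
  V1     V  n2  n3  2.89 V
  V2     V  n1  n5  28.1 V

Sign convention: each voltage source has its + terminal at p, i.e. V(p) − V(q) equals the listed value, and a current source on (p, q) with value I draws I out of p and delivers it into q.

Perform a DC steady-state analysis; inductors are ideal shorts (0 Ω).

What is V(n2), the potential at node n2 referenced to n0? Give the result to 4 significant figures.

Element admittances at DC:
  Y(R1) = 0.09174 S between n6,n5
  Y(R2) = 0.004367 S between n5,n6
  I1: injects 0.00938 A into n4 (from n2)
  L1: short n2↔n1 (DC inductor)
  Y(R3) = 0.1374 S between n3,n6
  Y(R4) = 0.0001311 S between n6,n4
  Y(R5) = 0.003731 S between n6,n2
  Y(R6) = 0.006329 S between n4,n6
  Y(R7) = 0.0006623 S between n4,n1
  Y(R8) = 0.04651 S between n4,n2
  Y(R9) = 0.02532 S between n2,n4
  Y(R10) = 0.3610 S between n3,n5
  Y(R11) = 0.1536 S between n6,n4
  I2: injects 0.176 A into n4 (from n2)
  L2: short n6↔n4 (DC inductor)
  Y(R12) = 0.007692 S between n6,n3
  I3: injects 1.01 A into n4 (from n3)
  Y(R13) = 0.04367 S between n2,n3
  Y(R14) = 0.0004695 S between n4,n0
  Y(R15) = 0.003460 S between n3,n0
  V1: constraint V(n2)−V(n3) = 2.89
  V2: constraint V(n1)−V(n5) = 28.1
Assemble and solve the 10×10 MNA system:
  V(n1)=3.269  V(n2)=3.269  V(n3)=0.3787  V(n4)=-2.791  V(n5)=-24.83  V(n6)=-2.791
  i(L1)=-11.22  i(L2)=-1.636  i(V1)=10.45  i(V2)=-11.22

3.269 V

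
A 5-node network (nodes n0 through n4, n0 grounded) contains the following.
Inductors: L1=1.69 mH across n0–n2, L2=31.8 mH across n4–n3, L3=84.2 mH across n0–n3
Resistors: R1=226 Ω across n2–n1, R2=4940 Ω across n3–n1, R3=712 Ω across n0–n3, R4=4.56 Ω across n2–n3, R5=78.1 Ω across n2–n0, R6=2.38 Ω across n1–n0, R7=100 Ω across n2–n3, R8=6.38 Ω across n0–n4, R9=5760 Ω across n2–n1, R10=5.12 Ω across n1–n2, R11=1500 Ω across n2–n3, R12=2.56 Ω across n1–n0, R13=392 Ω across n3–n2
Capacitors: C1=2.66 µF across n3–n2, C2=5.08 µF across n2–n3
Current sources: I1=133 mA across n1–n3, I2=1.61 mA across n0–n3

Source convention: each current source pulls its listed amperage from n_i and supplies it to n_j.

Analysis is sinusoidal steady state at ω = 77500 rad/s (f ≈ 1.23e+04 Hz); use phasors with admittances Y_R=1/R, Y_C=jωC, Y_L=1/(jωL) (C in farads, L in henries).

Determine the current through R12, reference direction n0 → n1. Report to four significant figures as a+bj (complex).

Apply KCL at each of the 4 non-ground nodes and solve the resulting linear system.
Node n1: branches {R1, R2, R6, R9, R10, R12, I1} → V_1 = -0.009161+0.006093j
Node n2: branches {L1, R1, R4, R5, R7, C1, R9, R10, R11, C2, R13} → V_2 = 0.6183+0.03097j
Node n3: branches {R2, R3, R4, L2, R7, C1, R11, L3, I1, C2, R13, I2} → V_3 = 0.6943-0.1623j
Node n4: branches {L2, R8} → V_4 = -0.0004154-0.001798j

0.003579-0.002380j A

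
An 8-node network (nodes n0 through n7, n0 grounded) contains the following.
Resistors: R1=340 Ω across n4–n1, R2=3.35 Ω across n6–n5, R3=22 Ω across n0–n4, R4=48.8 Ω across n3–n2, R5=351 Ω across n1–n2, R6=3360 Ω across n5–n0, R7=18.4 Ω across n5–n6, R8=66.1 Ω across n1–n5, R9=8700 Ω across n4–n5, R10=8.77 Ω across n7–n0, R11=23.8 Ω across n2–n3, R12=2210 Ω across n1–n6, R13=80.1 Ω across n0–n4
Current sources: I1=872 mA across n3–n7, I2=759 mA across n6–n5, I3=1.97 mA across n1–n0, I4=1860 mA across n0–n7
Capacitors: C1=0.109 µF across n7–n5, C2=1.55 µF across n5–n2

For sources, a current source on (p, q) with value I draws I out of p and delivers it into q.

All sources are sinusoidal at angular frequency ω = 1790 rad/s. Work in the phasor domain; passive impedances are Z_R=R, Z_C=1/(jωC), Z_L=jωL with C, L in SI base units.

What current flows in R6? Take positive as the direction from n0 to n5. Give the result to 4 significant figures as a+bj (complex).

0.08635-0.0003865j A

Element admittances at ω=1790 rad/s:
  Y(R1) = 0.002941+0.000j S between n4,n1
  I1: injects 0.872 A into n7 (from n3)
  Y(R2) = 0.2985+0.000j S between n6,n5
  Y(R3) = 0.04545+0.000j S between n0,n4
  Y(R4) = 0.02049+0.000j S between n3,n2
  I2: injects 0.759 A into n5 (from n6)
  Y(C1) = 0.000+0.0001951j S between n7,n5
  Y(R5) = 0.002849+0.000j S between n1,n2
  I3: injects 0.00197 A into n0 (from n1)
  Y(C2) = 0.000+0.002775j S between n5,n2
  Y(R6) = 0.0002976+0.000j S between n5,n0
  Y(R7) = 0.05435+0.000j S between n5,n6
  Y(R8) = 0.01513+0.000j S between n1,n5
  Y(R9) = 0.0001149+0.000j S between n4,n5
  Y(R10) = 0.1140+0.000j S between n7,n0
  Y(R11) = 0.04202+0.000j S between n2,n3
  Y(R12) = 0.0004525+0.000j S between n1,n6
  Y(R13) = 0.01248+0.000j S between n0,n4
  I4: injects 1.86 A into n7 (from n0)
Assemble and solve the 7×7 MNA system:
  V(n1)=-270.4+21.75j  V(n2)=-426.9+154.9j  V(n3)=-440.9+154.9j  V(n4)=-13.59+1.051j  V(n5)=-290.1+1.299j  V(n6)=-292.3+1.325j  V(n7)=23.96-0.5375j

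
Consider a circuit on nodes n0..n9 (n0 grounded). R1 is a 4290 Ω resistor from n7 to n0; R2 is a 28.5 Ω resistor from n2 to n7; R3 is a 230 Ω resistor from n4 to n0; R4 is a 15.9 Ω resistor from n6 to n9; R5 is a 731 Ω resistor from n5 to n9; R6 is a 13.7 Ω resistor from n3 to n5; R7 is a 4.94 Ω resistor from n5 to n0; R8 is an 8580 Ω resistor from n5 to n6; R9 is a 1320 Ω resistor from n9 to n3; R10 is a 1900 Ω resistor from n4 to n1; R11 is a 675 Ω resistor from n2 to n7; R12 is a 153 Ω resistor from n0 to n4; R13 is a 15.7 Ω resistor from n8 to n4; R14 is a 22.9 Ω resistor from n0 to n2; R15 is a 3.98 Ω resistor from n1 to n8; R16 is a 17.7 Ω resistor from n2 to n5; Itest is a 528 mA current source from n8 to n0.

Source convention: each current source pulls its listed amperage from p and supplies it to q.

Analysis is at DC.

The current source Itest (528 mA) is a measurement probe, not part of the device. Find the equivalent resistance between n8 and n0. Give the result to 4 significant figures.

MNA unknowns: 9 node voltages V₁..V_9
R1: Y=0.0002331 on G[7,0]
R2: Y=0.03509 on G[2,7]
R3: Y=0.004348 on G[4,0]
R4: Y=0.06289 on G[6,9]
R5: Y=0.001368 on G[5,9]
R6: Y=0.07299 on G[3,5]
R7: Y=0.2024 on G[5,0]
R8: Y=0.0001166 on G[5,6]
R9: Y=0.0007576 on G[9,3]
R10: Y=0.0005263 on G[4,1]
R11: Y=0.001481 on G[2,7]
R12: Y=0.006536 on G[0,4]
R13: Y=0.06369 on G[8,4]
R14: Y=0.04367 on G[0,2]
R15: Y=0.2513 on G[1,8]
R16: Y=0.05650 on G[2,5]
Itest: z[8]−=0.528, z[0]+=0.528
solve → V1=-56.72, V2=0.000, V3=0.000, V4=-48.51, V5=0.000, V6=0.000, V7=0.000, V8=-56.73, V9=0.000

R_eq = 107.5 Ω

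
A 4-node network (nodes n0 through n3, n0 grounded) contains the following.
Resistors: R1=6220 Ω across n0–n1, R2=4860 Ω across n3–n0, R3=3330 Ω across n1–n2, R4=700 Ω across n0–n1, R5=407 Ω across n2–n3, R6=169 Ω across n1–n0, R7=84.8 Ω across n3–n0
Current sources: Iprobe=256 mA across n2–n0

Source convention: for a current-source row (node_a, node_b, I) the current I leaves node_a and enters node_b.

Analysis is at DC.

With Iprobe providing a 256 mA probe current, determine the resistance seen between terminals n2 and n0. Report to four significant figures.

Apply KCL at each of the 3 non-ground nodes and solve the resulting linear system.
Node n1: branches {R1, R3, R4, R6} → V_1 = -4.230
Node n2: branches {R3, R5, Iprobe} → V_2 = -110.0
Node n3: branches {R2, R5, R7} → V_3 = -18.69

R_eq = 429.5 Ω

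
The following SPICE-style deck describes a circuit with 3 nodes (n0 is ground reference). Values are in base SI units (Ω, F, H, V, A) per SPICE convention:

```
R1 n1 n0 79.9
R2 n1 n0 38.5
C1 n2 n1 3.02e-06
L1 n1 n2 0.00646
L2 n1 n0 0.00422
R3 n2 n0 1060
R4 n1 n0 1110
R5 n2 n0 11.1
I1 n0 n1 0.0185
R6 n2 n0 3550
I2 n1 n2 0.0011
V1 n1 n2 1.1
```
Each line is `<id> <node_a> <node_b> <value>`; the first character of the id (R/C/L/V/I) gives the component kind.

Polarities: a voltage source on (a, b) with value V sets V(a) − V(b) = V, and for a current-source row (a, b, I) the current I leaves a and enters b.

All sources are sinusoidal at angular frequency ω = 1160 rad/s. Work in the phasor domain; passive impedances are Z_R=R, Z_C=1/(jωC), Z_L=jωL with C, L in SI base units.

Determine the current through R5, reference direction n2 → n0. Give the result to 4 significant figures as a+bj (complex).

-0.07528+0.03722j A

Apply KCL at each of the 2 non-ground nodes and solve the resulting linear system.
Node n1: branches {R1, R2, C1, L1, L2, R4, I1, I2, V1} → V_1 = 0.2643+0.4131j
Node n2: branches {C1, L1, R3, R5, R6, I2, V1} → V_2 = -0.8357+0.4131j
Source currents: i(V1)=-0.07741+0.1807j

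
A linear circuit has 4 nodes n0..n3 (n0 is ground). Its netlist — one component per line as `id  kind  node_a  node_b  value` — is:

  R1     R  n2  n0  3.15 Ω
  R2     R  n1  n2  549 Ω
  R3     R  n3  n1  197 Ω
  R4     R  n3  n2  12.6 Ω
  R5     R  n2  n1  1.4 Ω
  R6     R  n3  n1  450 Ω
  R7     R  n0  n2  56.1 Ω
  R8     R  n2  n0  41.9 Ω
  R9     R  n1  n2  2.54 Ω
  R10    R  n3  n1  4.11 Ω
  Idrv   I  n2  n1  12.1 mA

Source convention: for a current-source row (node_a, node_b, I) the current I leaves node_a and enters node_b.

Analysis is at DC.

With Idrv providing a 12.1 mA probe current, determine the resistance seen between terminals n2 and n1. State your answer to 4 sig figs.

R_eq = 0.8546 Ω

MNA unknowns: 3 node voltages V₁..V_3
R1: Y=0.3175 on G[2,0]
R2: Y=0.001821 on G[1,2]
R3: Y=0.005076 on G[3,1]
R4: Y=0.07937 on G[3,2]
R5: Y=0.7143 on G[2,1]
R6: Y=0.002222 on G[3,1]
R7: Y=0.01783 on G[0,2]
R8: Y=0.02387 on G[2,0]
R9: Y=0.3937 on G[1,2]
R10: Y=0.2433 on G[3,1]
Idrv: z[2]−=0.0121, z[1]+=0.0121
solve → V1=0.01034, V2=0.000, V3=0.007854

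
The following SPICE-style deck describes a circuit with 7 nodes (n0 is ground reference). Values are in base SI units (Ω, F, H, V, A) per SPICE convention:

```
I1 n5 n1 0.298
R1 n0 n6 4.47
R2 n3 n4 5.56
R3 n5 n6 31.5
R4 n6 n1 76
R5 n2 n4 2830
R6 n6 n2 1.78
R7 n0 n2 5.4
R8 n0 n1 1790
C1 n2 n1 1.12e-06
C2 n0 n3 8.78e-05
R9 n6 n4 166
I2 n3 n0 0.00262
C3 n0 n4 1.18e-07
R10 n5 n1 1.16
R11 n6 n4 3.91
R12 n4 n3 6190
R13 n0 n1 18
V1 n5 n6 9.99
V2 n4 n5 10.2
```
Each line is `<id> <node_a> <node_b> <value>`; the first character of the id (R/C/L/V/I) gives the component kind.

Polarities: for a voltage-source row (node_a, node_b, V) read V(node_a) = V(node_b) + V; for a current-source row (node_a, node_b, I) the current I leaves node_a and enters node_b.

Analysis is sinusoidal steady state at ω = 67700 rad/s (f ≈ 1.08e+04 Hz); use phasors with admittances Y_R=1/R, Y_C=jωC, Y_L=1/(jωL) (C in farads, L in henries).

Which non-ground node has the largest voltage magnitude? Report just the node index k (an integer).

Element admittances at ω=67700 rad/s:
  I1: injects 0.298 A into n1 (from n5)
  Y(R1) = 0.2237+0.000j S between n0,n6
  Y(R2) = 0.1799+0.000j S between n3,n4
  Y(R3) = 0.03175+0.000j S between n5,n6
  Y(R4) = 0.01316+0.000j S between n6,n1
  Y(R5) = 0.0003534+0.000j S between n2,n4
  Y(R6) = 0.5618+0.000j S between n6,n2
  Y(R7) = 0.1852+0.000j S between n0,n2
  Y(R8) = 0.0005587+0.000j S between n0,n1
  Y(C1) = 0.000+0.07582j S between n2,n1
  Y(C2) = 0.000+5.944j S between n0,n3
  Y(R9) = 0.006024+0.000j S between n6,n4
  I2: injects 0.00262 A into n0 (from n3)
  Y(C3) = 0.000+0.007989j S between n0,n4
  Y(R10) = 0.8621+0.000j S between n5,n1
  Y(R11) = 0.2558+0.000j S between n6,n4
  Y(R12) = 0.0001616+0.000j S between n4,n3
  Y(R13) = 0.05556+0.000j S between n0,n1
  V1: constraint V(n5)−V(n6) = 9.99
  V2: constraint V(n4)−V(n5) = 10.2
Assemble and solve the 8×8 MNA system:
  V(n1)=2.817-1.104j  V(n2)=-5.136+0.4412j  V(n3)=-0.002682-0.3976j  V(n4)=13.14-0.4862j  V(n5)=2.941-0.4862j  V(n6)=-7.049-0.4862j
  i(V1)=-8.384-0.6216j  i(V2)=-7.662-0.08871j

4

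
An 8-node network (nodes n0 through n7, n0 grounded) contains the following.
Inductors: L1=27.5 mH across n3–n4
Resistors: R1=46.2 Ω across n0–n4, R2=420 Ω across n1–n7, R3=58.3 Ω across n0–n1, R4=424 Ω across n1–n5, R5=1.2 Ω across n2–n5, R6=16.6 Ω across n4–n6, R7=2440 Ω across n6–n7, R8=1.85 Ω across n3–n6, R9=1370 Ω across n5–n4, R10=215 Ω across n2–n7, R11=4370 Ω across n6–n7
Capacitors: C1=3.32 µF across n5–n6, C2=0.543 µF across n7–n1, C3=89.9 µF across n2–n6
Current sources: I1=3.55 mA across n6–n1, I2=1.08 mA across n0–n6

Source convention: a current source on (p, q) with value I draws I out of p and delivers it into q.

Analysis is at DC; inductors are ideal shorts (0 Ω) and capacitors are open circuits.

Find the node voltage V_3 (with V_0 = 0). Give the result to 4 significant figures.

-0.09986 V

Element admittances at DC:
  L1: short n3↔n4 (DC inductor)
  Y(R1) = 0.02165 S between n0,n4
  Y(R2) = 0.002381 S between n1,n7
  Y(R3) = 0.01715 S between n0,n1
  Y(R4) = 0.002358 S between n1,n5
  Y(R5) = 0.8333 S between n2,n5
  Y(C1) = 0.000 S between n5,n6
  Y(R6) = 0.06024 S between n4,n6
  I1: injects 0.00355 A into n1 (from n6)
  Y(C2) = 0.000 S between n7,n1
  Y(R7) = 0.0004098 S between n6,n7
  Y(R8) = 0.5405 S between n3,n6
  Y(R9) = 0.0007299 S between n5,n4
  Y(R10) = 0.004651 S between n2,n7
  Y(C3) = 0.000 S between n2,n6
  Y(R11) = 0.0002288 S between n6,n7
  I2: injects 0.00108 A into n6 (from n0)
Assemble and solve the 8×8 MNA system:
  V(n1)=0.1890  V(n2)=0.1231  V(n3)=-0.09986  V(n4)=-0.09986  V(n5)=0.1231  V(n6)=-0.1037  V(n7)=0.1247
  i(L1)=-0.002091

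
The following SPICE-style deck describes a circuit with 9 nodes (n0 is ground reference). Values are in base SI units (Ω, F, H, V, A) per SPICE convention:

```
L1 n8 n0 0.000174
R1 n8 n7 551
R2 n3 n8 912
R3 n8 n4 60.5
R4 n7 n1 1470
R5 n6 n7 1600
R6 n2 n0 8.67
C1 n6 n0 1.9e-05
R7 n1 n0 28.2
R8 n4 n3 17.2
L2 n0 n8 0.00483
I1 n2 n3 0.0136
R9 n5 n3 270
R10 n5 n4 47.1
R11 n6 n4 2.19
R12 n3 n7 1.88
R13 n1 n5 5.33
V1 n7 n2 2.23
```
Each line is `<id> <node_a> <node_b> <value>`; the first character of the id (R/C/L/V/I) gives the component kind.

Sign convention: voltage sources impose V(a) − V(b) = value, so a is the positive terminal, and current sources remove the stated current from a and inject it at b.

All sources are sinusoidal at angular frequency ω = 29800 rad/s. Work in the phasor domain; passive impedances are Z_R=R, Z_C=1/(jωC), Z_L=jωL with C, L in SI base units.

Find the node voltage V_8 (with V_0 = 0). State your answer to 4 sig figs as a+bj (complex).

0.01269+0.03387j V

Apply KCL at each of the 8 non-ground nodes and solve the resulting linear system.
Node n1: branches {R4, R7, R13} → V_1 = 0.1495-0.03723j
Node n2: branches {R6, I1, V1} → V_2 = -0.7131-0.03282j
Node n3: branches {R2, R8, I1, R9, R12} → V_3 = 1.397-0.04005j
Node n4: branches {R3, R8, R10, R11} → V_4 = 0.1651-0.1073j
Node n5: branches {R9, R10, R13} → V_5 = 0.1728-0.04428j
Node n6: branches {R5, C1, R11} → V_6 = 0.01350-0.1239j
Node n7: branches {R1, R4, R5, R12, V1} → V_7 = 1.517-0.03282j
Node n8: branches {L1, R1, R2, R3, L2} → V_8 = 0.01269+0.03387j
Source currents: i(V1)=-0.06864-0.003785j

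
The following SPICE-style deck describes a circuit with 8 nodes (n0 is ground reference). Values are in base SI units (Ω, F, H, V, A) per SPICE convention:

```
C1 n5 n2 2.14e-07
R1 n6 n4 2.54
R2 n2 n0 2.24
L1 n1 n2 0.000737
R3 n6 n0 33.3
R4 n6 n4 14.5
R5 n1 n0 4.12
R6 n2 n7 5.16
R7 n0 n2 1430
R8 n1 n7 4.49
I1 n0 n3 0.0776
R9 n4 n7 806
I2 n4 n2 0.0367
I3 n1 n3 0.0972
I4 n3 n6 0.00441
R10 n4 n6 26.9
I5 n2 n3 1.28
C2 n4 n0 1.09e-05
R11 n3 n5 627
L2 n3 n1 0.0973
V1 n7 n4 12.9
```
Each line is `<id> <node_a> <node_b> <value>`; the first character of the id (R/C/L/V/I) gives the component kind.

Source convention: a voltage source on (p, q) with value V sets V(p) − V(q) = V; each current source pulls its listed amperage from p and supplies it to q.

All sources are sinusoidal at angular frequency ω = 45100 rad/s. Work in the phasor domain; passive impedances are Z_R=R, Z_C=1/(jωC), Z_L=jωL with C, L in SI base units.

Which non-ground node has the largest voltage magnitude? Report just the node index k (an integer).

Apply KCL at each of the 7 non-ground nodes and solve the resulting linear system.
Node n1: branches {L1, R5, R8, I3, L2} → V_1 = 4.554+2.005j
Node n2: branches {C1, R2, L1, R6, R7, I2, I5} → V_2 = 3.364+1.783j
Node n3: branches {I1, I3, I4, I5, R11, L2} → V_3 = 937.3-15.64j
Node n4: branches {R1, R4, R9, I2, R10, C2, V1} → V_4 = -2.899+4.984j
Node n5: branches {C1, R11} → V_5 = 25.39-148.9j
Node n6: branches {R1, R3, R4, I4, R10} → V_6 = -2.726+4.701j
Node n7: branches {R6, R8, R9, V1} → V_7 = 10.00+4.984j
Source currents: i(V1)=-2.516-1.284j

3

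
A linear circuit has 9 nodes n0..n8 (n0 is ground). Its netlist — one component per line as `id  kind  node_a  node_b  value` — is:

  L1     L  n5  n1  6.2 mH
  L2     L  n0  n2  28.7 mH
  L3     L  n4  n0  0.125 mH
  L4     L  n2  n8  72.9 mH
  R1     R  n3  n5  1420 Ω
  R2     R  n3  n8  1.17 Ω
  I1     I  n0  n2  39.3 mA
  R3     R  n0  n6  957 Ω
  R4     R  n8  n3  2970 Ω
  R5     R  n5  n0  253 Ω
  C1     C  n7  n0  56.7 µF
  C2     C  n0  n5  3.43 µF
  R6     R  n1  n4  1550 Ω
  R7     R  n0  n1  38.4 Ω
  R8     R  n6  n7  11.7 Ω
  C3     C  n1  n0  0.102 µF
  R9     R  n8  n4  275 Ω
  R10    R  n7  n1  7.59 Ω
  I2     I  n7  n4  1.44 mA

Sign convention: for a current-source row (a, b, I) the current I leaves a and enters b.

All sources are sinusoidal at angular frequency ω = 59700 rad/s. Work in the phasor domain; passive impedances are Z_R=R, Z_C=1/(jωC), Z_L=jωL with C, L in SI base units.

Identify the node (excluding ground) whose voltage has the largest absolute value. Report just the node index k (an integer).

2

Apply KCL at each of the 8 non-ground nodes and solve the resulting linear system.
Node n1: branches {L1, R6, R7, C3, R10} → V_1 = -0.0001367+0.0006740j
Node n2: branches {L2, L4, I1} → V_2 = 0.7204+48.36j
Node n3: branches {R1, R2, R4} → V_3 = 2.548+0.1623j
Node n4: branches {L3, R6, R9, I2} → V_4 = -0.001856+0.08001j
Node n5: branches {L1, R1, R5, C2} → V_5 = 0.0007721-0.008872j
Node n6: branches {R3, R8} → V_6 = 9.212e-06+0.0004259j
Node n7: branches {C1, R8, R10, I2} → V_7 = 9.325e-06+0.0004311j
Node n8: branches {L4, R2, R4, R9} → V_8 = 2.550+0.1625j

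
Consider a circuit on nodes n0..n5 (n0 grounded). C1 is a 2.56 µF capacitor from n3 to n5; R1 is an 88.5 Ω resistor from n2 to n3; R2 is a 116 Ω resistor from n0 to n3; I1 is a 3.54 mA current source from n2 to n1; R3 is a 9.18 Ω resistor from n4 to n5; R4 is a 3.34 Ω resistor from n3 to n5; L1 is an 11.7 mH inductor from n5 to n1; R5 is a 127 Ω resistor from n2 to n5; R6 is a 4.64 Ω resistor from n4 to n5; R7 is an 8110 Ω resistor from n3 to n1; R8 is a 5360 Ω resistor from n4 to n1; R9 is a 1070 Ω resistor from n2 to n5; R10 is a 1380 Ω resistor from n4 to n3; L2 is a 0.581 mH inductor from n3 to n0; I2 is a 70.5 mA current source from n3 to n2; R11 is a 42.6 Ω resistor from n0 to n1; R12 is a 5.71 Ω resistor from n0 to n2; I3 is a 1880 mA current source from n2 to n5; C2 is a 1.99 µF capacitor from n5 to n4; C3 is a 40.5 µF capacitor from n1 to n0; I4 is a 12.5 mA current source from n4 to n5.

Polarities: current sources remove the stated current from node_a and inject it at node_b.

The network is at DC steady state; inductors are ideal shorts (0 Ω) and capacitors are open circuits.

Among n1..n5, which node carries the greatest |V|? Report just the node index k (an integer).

Element admittances at DC:
  Y(C1) = 0.000 S between n3,n5
  Y(R1) = 0.01130 S between n2,n3
  Y(R2) = 0.008621 S between n0,n3
  I1: injects 0.00354 A into n1 (from n2)
  Y(R3) = 0.1089 S between n4,n5
  Y(R4) = 0.2994 S between n3,n5
  L1: short n5↔n1 (DC inductor)
  Y(R5) = 0.007874 S between n2,n5
  Y(R6) = 0.2155 S between n4,n5
  Y(R7) = 0.0001233 S between n3,n1
  Y(R8) = 0.0001866 S between n4,n1
  Y(R9) = 0.0009346 S between n2,n5
  Y(R10) = 0.0007246 S between n4,n3
  L2: short n3↔n0 (DC inductor)
  I2: injects 0.0705 A into n2 (from n3)
  Y(R11) = 0.02347 S between n0,n1
  Y(R12) = 0.1751 S between n0,n2
  I3: injects 1.88 A into n5 (from n2)
  Y(C2) = 0.000 S between n5,n4
  Y(C3) = 0.000 S between n1,n0
  I4: injects 0.0125 A into n5 (from n4)
Assemble and solve the 7×7 MNA system:
  V(n1)=5.425  V(n2)=-9.041  V(n3)=0.000  V(n4)=5.374  V(n5)=5.425
  i(L1)=0.1245  i(L2)=1.456

2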